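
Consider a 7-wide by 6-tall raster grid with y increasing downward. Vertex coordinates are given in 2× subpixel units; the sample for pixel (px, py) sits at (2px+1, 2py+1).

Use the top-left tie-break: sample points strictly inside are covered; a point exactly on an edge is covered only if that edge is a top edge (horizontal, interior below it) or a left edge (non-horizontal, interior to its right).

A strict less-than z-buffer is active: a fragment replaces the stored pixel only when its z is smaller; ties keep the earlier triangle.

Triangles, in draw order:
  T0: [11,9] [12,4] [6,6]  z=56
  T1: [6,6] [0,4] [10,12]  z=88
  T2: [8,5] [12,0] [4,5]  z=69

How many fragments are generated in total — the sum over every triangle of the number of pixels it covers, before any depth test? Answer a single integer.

T0:
  2·area = 28  (B↔C swapped to make it positive)
  edge (11, 9)→(6, 6): d=(-5,-3) top-left  bias=+0
  edge (6, 6)→(12, 4): d=(6,-2) top-left  bias=+0
  edge (12, 4)→(11, 9): d=(-1,5) right/bottom  bias=-1
    (0,1)@(1, 3): e=[0,-28,56] → ·  [on edge]
    (4,2)@(9, 5): e=[14,0,14] → #  [on edge]
    (5,2)@(11, 5): e=[20,4,4] → #
    (6,2)@(13, 5): e=[26,8,-6] → ·
    (1,3)@(3, 7): e=[-14,0,42] → ·  [on edge]
    (4,3)@(9, 7): e=[4,12,12] → #
    (6,3)@(13, 7): e=[16,20,-8] → ·
    (4,4)@(9, 9): e=[-6,24,10] → ·
    (5,4)@(11, 9): e=[0,28,0] → ·  [on edge]
  covered (4 px):
    · · · · · · ·
    · · · · · · ·
    · · · · # # ·
    · · · · # # ·
    · · · · · · ·
    · · · · · · ·
T1:
  2·area = 28  (B↔C swapped to make it positive)
  edge (6, 6)→(10, 12): d=(4,6) right/bottom  bias=-1
  edge (10, 12)→(0, 4): d=(-10,-8) top-left  bias=+0
  edge (0, 4)→(6, 6): d=(6,2) right/bottom  bias=-1
    (1,2)@(3, 5): e=[14,14,0] → ·  [on edge]
    (2,3)@(5, 7): e=[10,10,8] → #
    (3,3)@(7, 7): e=[-2,26,4] → ·
    (4,3)@(9, 7): e=[-14,42,0] → ·  [on edge]
    (2,4)@(5, 9): e=[18,-10,20] → ·
    (3,4)@(7, 9): e=[6,6,16] → #
    (4,4)@(9, 9): e=[-6,22,12] → ·
    (3,5)@(7, 11): e=[14,-14,28] → ·
    (4,5)@(9, 11): e=[2,2,24] → #
    (5,5)@(11, 11): e=[-10,18,20] → ·
  covered (3 px):
    · · · · · · ·
    · · · · · · ·
    · · · · · · ·
    · · # · · · ·
    · · · # · · ·
    · · · · # · ·
T2:
  2·area = 20  (B↔C swapped to make it positive)
  edge (8, 5)→(4, 5): d=(-4,0) right/bottom  bias=-1
  edge (4, 5)→(12, 0): d=(8,-5) top-left  bias=+0
  edge (12, 0)→(8, 5): d=(-4,5) right/bottom  bias=-1
    (5,0)@(11, 1): e=[16,3,1] → #
    (6,0)@(13, 1): e=[16,13,-9] → ·
    (4,1)@(9, 3): e=[8,9,3] → #
    (5,1)@(11, 3): e=[8,19,-7] → ·
    (0,2)@(1, 5): e=[0,-15,35] → ·  [on edge]
    (1,2)@(3, 5): e=[0,-5,25] → ·  [on edge]
    (2,2)@(5, 5): e=[0,5,15] → ·  [on edge]
    (3,2)@(7, 5): e=[0,15,5] → ·  [on edge]
    (4,2)@(9, 5): e=[0,25,-5] → ·  [on edge]
    (5,2)@(11, 5): e=[0,35,-15] → ·  [on edge]
    (6,2)@(13, 5): e=[0,45,-25] → ·  [on edge]
  covered (2 px):
    · · · · · # ·
    · · · · # · ·
    · · · · · · ·
    · · · · · · ·
    · · · · · · ·
    · · · · · · ·

Answer: 9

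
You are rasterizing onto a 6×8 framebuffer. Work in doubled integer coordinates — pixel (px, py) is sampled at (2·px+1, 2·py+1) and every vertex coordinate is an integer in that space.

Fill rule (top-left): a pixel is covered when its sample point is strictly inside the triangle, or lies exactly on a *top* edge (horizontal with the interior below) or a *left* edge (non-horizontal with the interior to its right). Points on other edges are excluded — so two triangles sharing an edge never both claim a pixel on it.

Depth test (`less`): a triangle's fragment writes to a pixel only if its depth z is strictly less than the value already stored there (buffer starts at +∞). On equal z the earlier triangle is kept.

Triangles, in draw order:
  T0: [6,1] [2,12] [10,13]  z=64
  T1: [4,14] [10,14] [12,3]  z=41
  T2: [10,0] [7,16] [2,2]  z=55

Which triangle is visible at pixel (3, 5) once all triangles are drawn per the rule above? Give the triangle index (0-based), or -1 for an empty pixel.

T0:
  2·area = 92  (B↔C swapped to make it positive)
  edge (6, 1)→(10, 13): d=(4,12) right/bottom  bias=-1
  edge (10, 13)→(2, 12): d=(-8,-1) top-left  bias=+0
  edge (2, 12)→(6, 1): d=(4,-11) top-left  bias=+0
    (2,2)@(5, 5): e=[28,59,5] → #
    (3,2)@(7, 5): e=[4,61,27] → #
    (4,2)@(9, 5): e=[-20,63,49] → ·
    (2,3)@(5, 7): e=[36,43,13] → #
    (4,3)@(9, 7): e=[-12,47,57] → ·
    (2,4)@(5, 9): e=[44,27,21] → #
    (4,4)@(9, 9): e=[-4,31,65] → ·
    (1,5)@(3, 11): e=[76,9,7] → #
    (4,5)@(9, 11): e=[4,15,73] → #
    (5,5)@(11, 11): e=[-20,17,95] → ·
    (1,6)@(3, 13): e=[84,-7,15] → ·
    (2,6)@(5, 13): e=[60,-5,37] → ·
  covered (10 px):
    · · · · · ·
    · · · · · ·
    · · # # · ·
    · · # # · ·
    · · # # · ·
    · # # # # ·
    · · · · · ·
    · · · · · ·
T1:
  2·area = 66  (B↔C swapped to make it positive)
  edge (4, 14)→(12, 3): d=(8,-11) top-left  bias=+0
  edge (12, 3)→(10, 14): d=(-2,11) right/bottom  bias=-1
  edge (10, 14)→(4, 14): d=(-6,0) right/bottom  bias=-1
    (5,2)@(11, 5): e=[5,7,54] → #
    (5,3)@(11, 7): e=[21,3,42] → #
    (4,4)@(9, 9): e=[15,21,30] → #
    (5,4)@(11, 9): e=[37,-1,30] → ·
    (3,5)@(7, 11): e=[9,39,18] → #
    (5,5)@(11, 11): e=[53,-5,18] → ·
    (2,6)@(5, 13): e=[3,57,6] → #
    (5,6)@(11, 13): e=[69,-9,6] → ·
    (2,7)@(5, 15): e=[19,53,-6] → ·
    (3,7)@(7, 15): e=[41,31,-6] → ·
    (4,7)@(9, 15): e=[63,9,-6] → ·
  covered (8 px):
    · · · · · ·
    · · · · · ·
    · · · · · #
    · · · · · #
    · · · · # ·
    · · · # # ·
    · · # # # ·
    · · · · · ·
T2:
  2·area = 122
  edge (10, 0)→(7, 16): d=(-3,16) right/bottom  bias=-1
  edge (7, 16)→(2, 2): d=(-5,-14) top-left  bias=+0
  edge (2, 2)→(10, 0): d=(8,-2) top-left  bias=+0
    (3,0)@(7, 1): e=[45,75,2] → #
    (4,0)@(9, 1): e=[13,103,6] → #
    (5,0)@(11, 1): e=[-19,131,10] → ·
    (1,1)@(3, 3): e=[103,9,10] → #
    (2,1)@(5, 3): e=[71,37,14] → #
    (5,1)@(11, 3): e=[-25,121,26] → ·
    (1,2)@(3, 5): e=[97,-1,26] → ·
    (2,2)@(5, 5): e=[65,27,30] → #
    (5,2)@(11, 5): e=[-31,111,42] → ·
    (2,3)@(5, 7): e=[59,17,46] → #
    (4,3)@(9, 7): e=[-5,73,54] → ·
    (2,4)@(5, 9): e=[53,7,62] → #
  covered (16 px):
    · · · # # ·
    · # # # # ·
    · · # # # ·
    · · # # · ·
    · · # # · ·
    · · · # · ·
    · · · # · ·
    · · · # · ·

Z-buffer (winner per pixel, '.' = empty):
  . . . 2 2 .
  . 2 2 2 2 .
  . . 2 2 2 1
  . . 2 2 . 1
  . . 2 2 1 .
  . 0 0 1 1 .
  . . 1 1 1 .
  . . . 2 . .

Final: 1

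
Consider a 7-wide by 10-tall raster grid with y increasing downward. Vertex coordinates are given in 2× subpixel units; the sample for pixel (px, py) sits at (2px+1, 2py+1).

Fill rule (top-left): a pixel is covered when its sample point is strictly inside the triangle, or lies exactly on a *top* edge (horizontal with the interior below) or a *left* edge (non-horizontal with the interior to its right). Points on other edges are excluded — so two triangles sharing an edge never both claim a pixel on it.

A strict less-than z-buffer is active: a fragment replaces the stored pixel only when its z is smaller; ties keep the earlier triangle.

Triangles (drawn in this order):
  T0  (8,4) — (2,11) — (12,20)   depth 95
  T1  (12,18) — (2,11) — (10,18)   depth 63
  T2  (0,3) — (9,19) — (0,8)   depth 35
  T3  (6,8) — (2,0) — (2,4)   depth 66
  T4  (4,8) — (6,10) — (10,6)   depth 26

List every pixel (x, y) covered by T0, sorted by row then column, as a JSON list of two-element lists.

T0:
  2·area = 124  (B↔C swapped to make it positive)
  edge (8, 4)→(12, 20): d=(4,16) right/bottom  bias=-1
  edge (12, 20)→(2, 11): d=(-10,-9) top-left  bias=+0
  edge (2, 11)→(8, 4): d=(6,-7) top-left  bias=+0
    (3,3)@(7, 7): e=[28,85,11] → #
    (4,3)@(9, 7): e=[-4,103,25] → ·
    (2,4)@(5, 9): e=[68,47,9] → #
    (4,4)@(9, 9): e=[4,83,37] → #
    (5,4)@(11, 9): e=[-28,101,51] → ·
    (1,5)@(3, 11): e=[108,9,7] → #
    (5,5)@(11, 11): e=[-20,81,63] → ·
    (1,6)@(3, 13): e=[116,-11,19] → ·
    (2,6)@(5, 13): e=[84,7,33] → #
    (5,6)@(11, 13): e=[-12,61,75] → ·
    (2,7)@(5, 15): e=[92,-13,45] → ·
    (3,7)@(7, 15): e=[60,5,59] → #
  covered (16 px):
    · · · · · · ·
    · · · · · · ·
    · · · · · · ·
    · · · # · · ·
    · · # # # · ·
    · # # # # · ·
    · · # # # · ·
    · · · # # · ·
    · · · · # # ·
    · · · · · # ·
T1:
  2·area = 14  (B↔C swapped to make it positive)
  edge (12, 18)→(10, 18): d=(-2,0) right/bottom  bias=-1
  edge (10, 18)→(2, 11): d=(-8,-7) top-left  bias=+0
  edge (2, 11)→(12, 18): d=(10,7) right/bottom  bias=-1
    (3,7)@(7, 15): e=[6,3,5] → #
    (4,7)@(9, 15): e=[6,17,-9] → ·
    (3,8)@(7, 17): e=[2,-13,25] → ·
    (4,8)@(9, 17): e=[2,1,11] → #
    (5,8)@(11, 17): e=[2,15,-3] → ·
    (4,9)@(9, 19): e=[-2,-15,31] → ·
  covered (2 px):
    · · · · · · ·
    · · · · · · ·
    · · · · · · ·
    · · · · · · ·
    · · · · · · ·
    · · · · · · ·
    · · · · · · ·
    · · · # · · ·
    · · · · # · ·
    · · · · · · ·
T2:
  2·area = 45
  edge (0, 3)→(9, 19): d=(9,16) right/bottom  bias=-1
  edge (9, 19)→(0, 8): d=(-9,-11) top-left  bias=+0
  edge (0, 8)→(0, 3): d=(0,-5) top-left  bias=+0
    (0,2)@(1, 5): e=[2,38,5] → #
    (1,2)@(3, 5): e=[-30,60,15] → ·
    (0,3)@(1, 7): e=[20,20,5] → #
    (1,3)@(3, 7): e=[-12,42,15] → ·
    (0,4)@(1, 9): e=[38,2,5] → #
    (1,4)@(3, 9): e=[6,24,15] → #
    (2,4)@(5, 9): e=[-26,46,25] → ·
    (0,5)@(1, 11): e=[56,-16,5] → ·
    (1,5)@(3, 11): e=[24,6,15] → #
    (2,5)@(5, 11): e=[-8,28,25] → ·
    (1,6)@(3, 13): e=[42,-12,15] → ·
    (2,6)@(5, 13): e=[10,10,25] → #
    (4,9)@(9, 19): e=[0,0,45] → ·  [on edge]
  covered (6 px):
    · · · · · · ·
    · · · · · · ·
    # · · · · · ·
    # · · · · · ·
    # # · · · · ·
    · # · · · · ·
    · · # · · · ·
    · · · · · · ·
    · · · · · · ·
    · · · · · · ·
T3:
  2·area = 16  (B↔C swapped to make it positive)
  edge (6, 8)→(2, 4): d=(-4,-4) top-left  bias=+0
  edge (2, 4)→(2, 0): d=(0,-4) top-left  bias=+0
  edge (2, 0)→(6, 8): d=(4,8) right/bottom  bias=-1
    (0,1)@(1, 3): e=[0,-4,20] → ·  [on edge]
    (1,1)@(3, 3): e=[8,4,4] → #
    (2,1)@(5, 3): e=[16,12,-12] → ·
    (1,2)@(3, 5): e=[0,4,12] → #  [on edge]
    (2,2)@(5, 5): e=[8,12,-4] → ·
    (1,3)@(3, 7): e=[-8,4,20] → ·
    (2,3)@(5, 7): e=[0,12,4] → #  [on edge]
    (3,3)@(7, 7): e=[8,20,-12] → ·
    (2,4)@(5, 9): e=[-8,12,12] → ·
    (3,4)@(7, 9): e=[0,20,-4] → ·  [on edge]
    (4,5)@(9, 11): e=[0,28,-12] → ·  [on edge]
    (5,6)@(11, 13): e=[0,36,-20] → ·  [on edge]
    (6,7)@(13, 15): e=[0,44,-28] → ·  [on edge]
  covered (3 px):
    · · · · · · ·
    · # · · · · ·
    · # · · · · ·
    · · # · · · ·
    · · · · · · ·
    · · · · · · ·
    · · · · · · ·
    · · · · · · ·
    · · · · · · ·
    · · · · · · ·
T4:
  2·area = 16  (B↔C swapped to make it positive)
  edge (4, 8)→(10, 6): d=(6,-2) top-left  bias=+0
  edge (10, 6)→(6, 10): d=(-4,4) right/bottom  bias=-1
  edge (6, 10)→(4, 8): d=(-2,-2) top-left  bias=+0
    (6,1)@(13, 3): e=[-12,0,28] → ·  [on edge]
    (0,2)@(1, 5): e=[-24,40,0] → ·  [on edge]
    (5,2)@(11, 5): e=[-4,0,20] → ·  [on edge]
    (6,2)@(13, 5): e=[0,-8,24] → ·  [on edge]
    (1,3)@(3, 7): e=[-8,24,0] → ·  [on edge]
    (3,3)@(7, 7): e=[0,8,8] → #  [on edge]
    (4,3)@(9, 7): e=[4,0,12] → ·  [on edge]
    (0,4)@(1, 9): e=[0,24,-8] → ·  [on edge]
    (2,4)@(5, 9): e=[8,8,0] → #  [on edge]
    (3,4)@(7, 9): e=[12,0,4] → ·  [on edge]
    (2,5)@(5, 11): e=[20,0,-4] → ·  [on edge]
    (3,5)@(7, 11): e=[24,-8,0] → ·  [on edge]
    (1,6)@(3, 13): e=[28,0,-12] → ·  [on edge]
    (4,6)@(9, 13): e=[40,-24,0] → ·  [on edge]
    (0,7)@(1, 15): e=[36,0,-20] → ·  [on edge]
    (5,7)@(11, 15): e=[56,-40,0] → ·  [on edge]
    (6,8)@(13, 17): e=[72,-56,0] → ·  [on edge]
  covered (2 px):
    · · · · · · ·
    · · · · · · ·
    · · · · · · ·
    · · · # · · ·
    · · # · · · ·
    · · · · · · ·
    · · · · · · ·
    · · · · · · ·
    · · · · · · ·
    · · · · · · ·

Result: [[3,3],[2,4],[3,4],[4,4],[1,5],[2,5],[3,5],[4,5],[2,6],[3,6],[4,6],[3,7],[4,7],[4,8],[5,8],[5,9]]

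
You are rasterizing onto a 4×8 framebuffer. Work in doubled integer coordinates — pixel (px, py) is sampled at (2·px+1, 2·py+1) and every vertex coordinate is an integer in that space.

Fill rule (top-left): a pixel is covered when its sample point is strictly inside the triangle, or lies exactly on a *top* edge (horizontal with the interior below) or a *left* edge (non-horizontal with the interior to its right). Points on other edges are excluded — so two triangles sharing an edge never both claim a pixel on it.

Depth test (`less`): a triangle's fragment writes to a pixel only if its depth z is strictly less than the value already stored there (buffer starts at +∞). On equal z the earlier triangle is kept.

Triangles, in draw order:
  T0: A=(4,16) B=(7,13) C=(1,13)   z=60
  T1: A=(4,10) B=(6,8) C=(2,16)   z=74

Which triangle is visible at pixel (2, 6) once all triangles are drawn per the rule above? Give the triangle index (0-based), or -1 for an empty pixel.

T0:
  2·area = 18  (B↔C swapped to make it positive)
  edge (4, 16)→(1, 13): d=(-3,-3) top-left  bias=+0
  edge (1, 13)→(7, 13): d=(6,0) top-left  bias=+0
  edge (7, 13)→(4, 16): d=(-3,3) right/bottom  bias=-1
    (0,6)@(1, 13): e=[0,0,18] → #  [on edge]
    (1,6)@(3, 13): e=[6,0,12] → #  [on edge]
    (2,6)@(5, 13): e=[12,0,6] → #  [on edge]
    (3,6)@(7, 13): e=[18,0,0] → ·  [on edge]
    (0,7)@(1, 15): e=[-6,12,12] → ·
    (1,7)@(3, 15): e=[0,12,6] → #  [on edge]
    (2,7)@(5, 15): e=[6,12,0] → ·  [on edge]
  covered (4 px):
    · · · ·
    · · · ·
    · · · ·
    · · · ·
    · · · ·
    · · · ·
    # # # ·
    · # · ·
T1:
  2·area = 8
  edge (4, 10)→(6, 8): d=(2,-2) top-left  bias=+0
  edge (6, 8)→(2, 16): d=(-4,8) right/bottom  bias=-1
  edge (2, 16)→(4, 10): d=(2,-6) top-left  bias=+0
    (3,0)@(7, 1): e=[-12,20,0] → ·  [on edge]
    (2,3)@(5, 7): e=[-4,12,0] → ·  [on edge]
    (3,3)@(7, 7): e=[0,-4,12] → ·  [on edge]
    (2,4)@(5, 9): e=[0,4,4] → #  [on edge]
    (3,4)@(7, 9): e=[4,-12,16] → ·
    (1,5)@(3, 11): e=[0,12,-4] → ·  [on edge]
    (2,5)@(5, 11): e=[4,-4,8] → ·
    (0,6)@(1, 13): e=[0,20,-12] → ·  [on edge]
    (1,6)@(3, 13): e=[4,4,0] → #  [on edge]
    (2,6)@(5, 13): e=[8,-12,12] → ·
    (1,7)@(3, 15): e=[8,-4,4] → ·
  covered (2 px):
    · · · ·
    · · · ·
    · · · ·
    · · · ·
    · · # ·
    · · · ·
    · # · ·
    · · · ·

Z-buffer (winner per pixel, '.' = empty):
  . . . .
  . . . .
  . . . .
  . . . .
  . . 1 .
  . . . .
  0 0 0 .
  . 0 . .

Answer: 0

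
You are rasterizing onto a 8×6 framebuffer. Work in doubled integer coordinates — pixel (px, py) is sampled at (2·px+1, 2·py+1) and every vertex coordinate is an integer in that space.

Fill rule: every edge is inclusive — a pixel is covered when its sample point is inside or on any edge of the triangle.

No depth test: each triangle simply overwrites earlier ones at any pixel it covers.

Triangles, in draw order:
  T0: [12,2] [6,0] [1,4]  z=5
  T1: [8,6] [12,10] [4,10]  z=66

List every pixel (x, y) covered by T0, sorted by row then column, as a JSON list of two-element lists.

T0:
  2·area = 34  (B↔C swapped to make it positive)
  edge (12, 2)→(1, 4): d=(-11,2) inclusive
  edge (1, 4)→(6, 0): d=(5,-4) inclusive
  edge (6, 0)→(12, 2): d=(6,2) inclusive
    (2,0)@(5, 1): e=[25,1,8] → #
    (3,0)@(7, 1): e=[21,9,4] → #
    (4,0)@(9, 1): e=[17,17,0] → #  [on edge]
    (5,0)@(11, 1): e=[13,25,-4] → ·
    (1,1)@(3, 3): e=[7,3,24] → #
    (3,1)@(7, 3): e=[-1,19,16] → ·
    (4,1)@(9, 3): e=[-5,27,12] → ·
    (7,1)@(15, 3): e=[-17,51,0] → ·  [on edge]
    (1,2)@(3, 5): e=[-15,13,36] → ·
    (2,2)@(5, 5): e=[-19,21,32] → ·
  covered (5 px):
    · · # # # · · ·
    · # # · · · · ·
    · · · · · · · ·
    · · · · · · · ·
    · · · · · · · ·
    · · · · · · · ·
T1:
  2·area = 32
  edge (8, 6)→(12, 10): d=(4,4) inclusive
  edge (12, 10)→(4, 10): d=(-8,0) inclusive
  edge (4, 10)→(8, 6): d=(4,-4) inclusive
    (1,0)@(3, 1): e=[0,72,-40] → ·  [on edge]
    (6,0)@(13, 1): e=[-40,72,0] → ·  [on edge]
    (2,1)@(5, 3): e=[0,56,-24] → ·  [on edge]
    (5,1)@(11, 3): e=[-24,56,0] → ·  [on edge]
    (3,2)@(7, 5): e=[0,40,-8] → ·  [on edge]
    (4,2)@(9, 5): e=[-8,40,0] → ·  [on edge]
    (3,3)@(7, 7): e=[8,24,0] → #  [on edge]
    (4,3)@(9, 7): e=[0,24,8] → #  [on edge]
    (5,3)@(11, 7): e=[-8,24,16] → ·
    (2,4)@(5, 9): e=[24,8,0] → #  [on edge]
    (5,4)@(11, 9): e=[0,8,24] → #  [on edge]
    (6,4)@(13, 9): e=[-8,8,32] → ·
    (1,5)@(3, 11): e=[40,-8,0] → ·  [on edge]
    (6,5)@(13, 11): e=[0,-8,40] → ·  [on edge]
  covered (6 px):
    · · · · · · · ·
    · · · · · · · ·
    · · · · · · · ·
    · · · # # · · ·
    · · # # # # · ·
    · · · · · · · ·

Answer: [[2,0],[3,0],[4,0],[1,1],[2,1]]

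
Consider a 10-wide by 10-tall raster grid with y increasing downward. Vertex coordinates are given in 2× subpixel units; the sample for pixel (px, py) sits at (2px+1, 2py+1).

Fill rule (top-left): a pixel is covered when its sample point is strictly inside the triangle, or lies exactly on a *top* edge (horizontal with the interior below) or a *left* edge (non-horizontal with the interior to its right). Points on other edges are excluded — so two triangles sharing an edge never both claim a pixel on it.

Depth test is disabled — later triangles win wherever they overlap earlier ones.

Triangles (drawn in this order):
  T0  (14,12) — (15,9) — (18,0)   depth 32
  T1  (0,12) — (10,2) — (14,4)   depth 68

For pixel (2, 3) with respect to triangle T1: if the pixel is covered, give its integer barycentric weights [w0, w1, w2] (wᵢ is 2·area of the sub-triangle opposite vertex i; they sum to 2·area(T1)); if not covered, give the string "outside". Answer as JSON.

T0:
  degenerate (2·area = 0) — covers nothing
T1:
  2·area = 60
  edge (0, 12)→(10, 2): d=(10,-10) top-left  bias=+0
  edge (10, 2)→(14, 4): d=(4,2) right/bottom  bias=-1
  edge (14, 4)→(0, 12): d=(-14,8) right/bottom  bias=-1
    (5,0)@(11, 1): e=[0,-6,66] → .  [on edge]
    (4,1)@(9, 3): e=[0,6,54] → X  [on edge]
    (5,1)@(11, 3): e=[20,2,38] → X
    (6,1)@(13, 3): e=[40,-2,22] → .
    (3,2)@(7, 5): e=[0,18,42] → X  [on edge]
    (6,2)@(13, 5): e=[60,6,-6] → .
    (2,3)@(5, 7): e=[0,30,30] → X  [on edge]
    (4,3)@(9, 7): e=[40,22,-2] → .
    (5,3)@(11, 7): e=[60,18,-18] → .
    (1,4)@(3, 9): e=[0,42,18] → X  [on edge]
    (3,4)@(7, 9): e=[40,34,-14] → .
    (0,5)@(1, 11): e=[0,54,6] → X  [on edge]
  covered (10 px):
    . . . . . . . . . .
    . . . . X X . . . .
    . . . X X X . . . .
    . . X X . . . . . .
    . X X . . . . . . .
    X . . . . . . . . .
    . . . . . . . . . .
    . . . . . . . . . .
    . . . . . . . . . .
    . . . . . . . . . .

Answer: [30,30,0]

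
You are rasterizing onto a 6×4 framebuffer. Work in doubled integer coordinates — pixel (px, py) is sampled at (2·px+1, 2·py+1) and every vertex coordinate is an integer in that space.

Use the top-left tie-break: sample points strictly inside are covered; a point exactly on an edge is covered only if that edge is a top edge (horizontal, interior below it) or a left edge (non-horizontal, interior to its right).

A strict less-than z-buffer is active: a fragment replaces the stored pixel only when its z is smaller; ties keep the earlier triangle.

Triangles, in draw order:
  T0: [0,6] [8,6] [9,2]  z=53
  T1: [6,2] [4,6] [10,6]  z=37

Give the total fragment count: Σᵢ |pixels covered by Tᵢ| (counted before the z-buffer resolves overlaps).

T0:
  2·area = 32  (B↔C swapped to make it positive)
  edge (0, 6)→(9, 2): d=(9,-4) top-left  bias=+0
  edge (9, 2)→(8, 6): d=(-1,4) right/bottom  bias=-1
  edge (8, 6)→(0, 6): d=(-8,0) right/bottom  bias=-1
    (3,1)@(7, 3): e=[1,7,24] → X
    (4,1)@(9, 3): e=[9,-1,24] → .
    (1,2)@(3, 5): e=[3,21,8] → X
    (2,2)@(5, 5): e=[11,13,8] → X
    (4,2)@(9, 5): e=[27,-3,8] → .
    (1,3)@(3, 7): e=[21,19,-8] → .
    (2,3)@(5, 7): e=[29,11,-8] → .
    (3,3)@(7, 7): e=[37,3,-8] → .
  covered (4 px):
    . . . . . .
    . . . X . .
    . X X X . .
    . . . . . .
T1:
  2·area = 24  (B↔C swapped to make it positive)
  edge (6, 2)→(10, 6): d=(4,4) right/bottom  bias=-1
  edge (10, 6)→(4, 6): d=(-6,0) right/bottom  bias=-1
  edge (4, 6)→(6, 2): d=(2,-4) top-left  bias=+0
    (2,0)@(5, 1): e=[0,30,-6] → .  [on edge]
    (3,1)@(7, 3): e=[0,18,6] → .  [on edge]
    (2,2)@(5, 5): e=[16,6,2] → X
    (3,2)@(7, 5): e=[8,6,10] → X
    (4,2)@(9, 5): e=[0,6,18] → .  [on edge]
    (2,3)@(5, 7): e=[24,-6,6] → .
    (3,3)@(7, 7): e=[16,-6,14] → .
    (5,3)@(11, 7): e=[0,-6,30] → .  [on edge]
  covered (2 px):
    . . . . . .
    . . . . . .
    . . X X . .
    . . . . . .

Result: 6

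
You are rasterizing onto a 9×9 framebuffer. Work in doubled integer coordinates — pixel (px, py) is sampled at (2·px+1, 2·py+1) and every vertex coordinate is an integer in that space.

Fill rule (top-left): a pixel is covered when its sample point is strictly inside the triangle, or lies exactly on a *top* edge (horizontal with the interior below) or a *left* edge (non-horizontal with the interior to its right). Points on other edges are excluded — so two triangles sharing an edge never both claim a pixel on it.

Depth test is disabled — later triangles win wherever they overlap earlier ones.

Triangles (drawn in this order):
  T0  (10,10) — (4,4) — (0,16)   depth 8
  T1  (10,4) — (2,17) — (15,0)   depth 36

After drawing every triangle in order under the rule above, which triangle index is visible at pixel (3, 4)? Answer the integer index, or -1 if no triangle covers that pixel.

T0:
  2·area = 96  (B↔C swapped to make it positive)
  edge (10, 10)→(0, 16): d=(-10,6) right/bottom  bias=-1
  edge (0, 16)→(4, 4): d=(4,-12) top-left  bias=+0
  edge (4, 4)→(10, 10): d=(6,6) right/bottom  bias=-1
    (0,0)@(1, 1): e=[144,-48,0] → ·  [on edge]
    (2,0)@(5, 1): e=[120,0,-24] → ·  [on edge]
    (1,1)@(3, 3): e=[112,-16,0] → ·  [on edge]
    (2,2)@(5, 5): e=[80,16,0] → ·  [on edge]
    (1,3)@(3, 7): e=[72,0,24] → #  [on edge]
    (2,3)@(5, 7): e=[60,24,12] → #
    (3,3)@(7, 7): e=[48,48,0] → ·  [on edge]
    (7,3)@(15, 7): e=[0,144,-48] → ·  [on edge]
    (1,4)@(3, 9): e=[52,8,36] → #
    (3,4)@(7, 9): e=[28,56,12] → #
    (4,4)@(9, 9): e=[16,80,0] → ·  [on edge]
    (1,5)@(3, 11): e=[32,16,48] → #
    (5,5)@(11, 11): e=[-16,112,0] → ·  [on edge]
    (0,6)@(1, 13): e=[24,0,72] → #  [on edge]
    (2,6)@(5, 13): e=[0,48,48] → ·  [on edge]
    (6,6)@(13, 13): e=[-48,144,0] → ·  [on edge]
    (7,7)@(15, 15): e=[-80,176,0] → ·  [on edge]
    (8,8)@(17, 17): e=[-112,208,0] → ·  [on edge]
  covered (11 px):
    · · · · · · · · ·
    · · · · · · · · ·
    · · · · · · · · ·
    · # # · · · · · ·
    · # # # · · · · ·
    · # # # · · · · ·
    # # · · · · · · ·
    # · · · · · · · ·
    · · · · · · · · ·
T1:
  2·area = 33  (B↔C swapped to make it positive)
  edge (10, 4)→(15, 0): d=(5,-4) top-left  bias=+0
  edge (15, 0)→(2, 17): d=(-13,17) right/bottom  bias=-1
  edge (2, 17)→(10, 4): d=(8,-13) top-left  bias=+0
    (5,2)@(11, 5): e=[9,3,21] → #
    (6,2)@(13, 5): e=[17,-31,47] → ·
    (4,3)@(9, 7): e=[11,11,11] → #
    (5,3)@(11, 7): e=[19,-23,37] → ·
    (3,4)@(7, 9): e=[13,19,1] → #
    (4,4)@(9, 9): e=[21,-15,27] → ·
    (3,5)@(7, 11): e=[23,-7,17] → ·
    (2,6)@(5, 13): e=[25,1,7] → #
    (3,6)@(7, 13): e=[33,-33,33] → ·
    (2,7)@(5, 15): e=[35,-25,23] → ·
  covered (4 px):
    · · · · · · · · ·
    · · · · · · · · ·
    · · · · · # · · ·
    · · · · # · · · ·
    · · · # · · · · ·
    · · · · · · · · ·
    · · # · · · · · ·
    · · · · · · · · ·
    · · · · · · · · ·

Z-buffer (winner per pixel, '.' = empty):
  . . . . . . . . .
  . . . . . . . . .
  . . . . . 1 . . .
  . 0 0 . 1 . . . .
  . 0 0 1 . . . . .
  . 0 0 0 . . . . .
  0 0 1 . . . . . .
  0 . . . . . . . .
  . . . . . . . . .

Result: 1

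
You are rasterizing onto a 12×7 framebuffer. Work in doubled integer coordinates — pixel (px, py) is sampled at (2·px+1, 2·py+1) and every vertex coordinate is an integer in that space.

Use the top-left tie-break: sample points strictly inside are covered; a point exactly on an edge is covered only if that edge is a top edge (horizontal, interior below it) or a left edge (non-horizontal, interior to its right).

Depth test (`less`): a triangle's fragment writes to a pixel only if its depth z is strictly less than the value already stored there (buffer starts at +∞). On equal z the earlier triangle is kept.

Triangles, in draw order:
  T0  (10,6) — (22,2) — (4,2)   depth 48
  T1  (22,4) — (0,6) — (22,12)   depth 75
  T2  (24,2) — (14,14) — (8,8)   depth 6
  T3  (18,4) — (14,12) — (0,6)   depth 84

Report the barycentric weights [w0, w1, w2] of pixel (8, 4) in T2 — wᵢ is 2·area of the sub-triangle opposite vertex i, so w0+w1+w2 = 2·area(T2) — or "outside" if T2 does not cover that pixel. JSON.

T0:
  2·area = 72  (B↔C swapped to make it positive)
  edge (10, 6)→(4, 2): d=(-6,-4) top-left  bias=+0
  edge (4, 2)→(22, 2): d=(18,0) top-left  bias=+0
  edge (22, 2)→(10, 6): d=(-12,4) right/bottom  bias=-1
    (3,1)@(7, 3): e=[6,18,48] → █
    (4,1)@(9, 3): e=[14,18,40] → █
    (5,1)@(11, 3): e=[22,18,32] → █
    (6,1)@(13, 3): e=[30,18,24] → █
    (7,1)@(15, 3): e=[38,18,16] → █
    (8,1)@(17, 3): e=[46,18,8] → █
    (9,1)@(19, 3): e=[54,18,0] → ·  [on edge]
    (3,2)@(7, 5): e=[-6,54,24] → ·
    (4,2)@(9, 5): e=[2,54,16] → █
    (6,2)@(13, 5): e=[18,54,0] → ·  [on edge]
    (7,2)@(15, 5): e=[26,54,-8] → ·
    (8,2)@(17, 5): e=[34,54,-16] → ·
    (3,3)@(7, 7): e=[-18,90,0] → ·  [on edge]
    (0,4)@(1, 9): e=[-54,126,0] → ·  [on edge]
  covered (8 px):
    · · · · · · · · · · · ·
    · · · █ █ █ █ █ █ · · ·
    · · · · █ █ · · · · · ·
    · · · · · · · · · · · ·
    · · · · · · · · · · · ·
    · · · · · · · · · · · ·
    · · · · · · · · · · · ·
T1:
  2·area = 176  (B↔C swapped to make it positive)
  edge (22, 4)→(22, 12): d=(0,8) right/bottom  bias=-1
  edge (22, 12)→(0, 6): d=(-22,-6) top-left  bias=+0
  edge (0, 6)→(22, 4): d=(22,-2) top-left  bias=+0
    (5,2)@(11, 5): e=[88,88,0] → █  [on edge]
    (6,2)@(13, 5): e=[72,100,4] → █
    (7,2)@(15, 5): e=[56,112,8] → █
    (8,2)@(17, 5): e=[40,124,12] → █
    (9,2)@(19, 5): e=[24,136,16] → █
    (10,2)@(21, 5): e=[8,148,20] → █
    (11,2)@(23, 5): e=[-8,160,24] → ·
    (2,3)@(5, 7): e=[136,8,32] → █
    (3,3)@(7, 7): e=[120,20,36] → █
    (4,3)@(9, 7): e=[104,32,40] → █
    (11,3)@(23, 7): e=[-8,116,68] → ·
    (2,4)@(5, 9): e=[136,-36,76] → ·
    (5,4)@(11, 9): e=[88,0,88] → █  [on edge]
  covered (23 px):
    · · · · · · · · · · · ·
    · · · · · · · · · · · ·
    · · · · · █ █ █ █ █ █ ·
    · · █ █ █ █ █ █ █ █ █ ·
    · · · · · █ █ █ █ █ █ ·
    · · · · · · · · · █ █ ·
    · · · · · · · · · · · ·
T2:
  2·area = 132
  edge (24, 2)→(14, 14): d=(-10,12) right/bottom  bias=-1
  edge (14, 14)→(8, 8): d=(-6,-6) top-left  bias=+0
  edge (8, 8)→(24, 2): d=(16,-6) top-left  bias=+0
    (0,0)@(1, 1): e=[286,0,-154] → ·  [on edge]
    (1,1)@(3, 3): e=[242,0,-110] → ·  [on edge]
    (11,1)@(23, 3): e=[2,120,10] → █
    (2,2)@(5, 5): e=[198,0,-66] → ·  [on edge]
    (8,2)@(17, 5): e=[54,72,6] → █
    (9,2)@(19, 5): e=[30,84,18] → █
    (10,2)@(21, 5): e=[6,96,30] → █
    (11,2)@(23, 5): e=[-18,108,42] → ·
    (3,3)@(7, 7): e=[154,0,-22] → ·  [on edge]
    (5,3)@(11, 7): e=[106,24,2] → █
    (6,3)@(13, 7): e=[82,36,14] → █
    (7,3)@(15, 7): e=[58,48,26] → █
    (4,4)@(9, 9): e=[110,0,22] → █  [on edge]
    (5,5)@(11, 11): e=[66,0,66] → █  [on edge]
    (6,6)@(13, 13): e=[22,0,110] → █  [on edge]
  covered (18 px):
    · · · · · · · · · · · ·
    · · · · · · · · · · · █
    · · · · · · · · █ █ █ ·
    · · · · · █ █ █ █ █ · ·
    · · · · █ █ █ █ █ · · ·
    · · · · · █ █ █ · · · ·
    · · · · · · █ · · · · ·
T3:
  2·area = 136
  edge (18, 4)→(14, 12): d=(-4,8) right/bottom  bias=-1
  edge (14, 12)→(0, 6): d=(-14,-6) top-left  bias=+0
  edge (0, 6)→(18, 4): d=(18,-2) top-left  bias=+0
    (4,2)@(9, 5): e=[68,68,0] → █  [on edge]
    (5,2)@(11, 5): e=[52,80,4] → █
    (6,2)@(13, 5): e=[36,92,8] → █
    (7,2)@(15, 5): e=[20,104,12] → █
    (8,2)@(17, 5): e=[4,116,16] → █
    (9,2)@(19, 5): e=[-12,128,20] → ·
    (1,3)@(3, 7): e=[108,4,24] → █
    (2,3)@(5, 7): e=[92,16,28] → █
    (3,3)@(7, 7): e=[76,28,32] → █
    (8,3)@(17, 7): e=[-4,88,52] → ·
    (1,4)@(3, 9): e=[100,-24,60] → ·
    (2,4)@(5, 9): e=[84,-12,64] → ·
    (3,4)@(7, 9): e=[68,0,68] → █  [on edge]
  covered (18 px):
    · · · · · · · · · · · ·
    · · · · · · · · · · · ·
    · · · · █ █ █ █ █ · · ·
    · █ █ █ █ █ █ █ · · · ·
    · · · █ █ █ █ █ · · · ·
    · · · · · · █ · · · · ·
    · · · · · · · · · · · ·

Answer: [48,70,14]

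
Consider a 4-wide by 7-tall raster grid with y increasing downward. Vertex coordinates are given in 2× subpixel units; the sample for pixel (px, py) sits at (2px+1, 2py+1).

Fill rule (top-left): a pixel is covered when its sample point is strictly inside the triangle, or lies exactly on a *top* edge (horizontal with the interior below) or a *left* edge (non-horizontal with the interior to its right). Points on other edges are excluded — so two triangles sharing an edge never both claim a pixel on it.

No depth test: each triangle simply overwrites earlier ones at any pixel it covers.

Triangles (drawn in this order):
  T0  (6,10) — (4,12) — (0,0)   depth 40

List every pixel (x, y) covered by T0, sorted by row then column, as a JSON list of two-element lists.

T0:
  2·area = 32
  edge (6, 10)→(4, 12): d=(-2,2) right/bottom  bias=-1
  edge (4, 12)→(0, 0): d=(-4,-12) top-left  bias=+0
  edge (0, 0)→(6, 10): d=(6,10) right/bottom  bias=-1
    (0,1)@(1, 3): e=[24,0,8] → █  [on edge]
    (1,1)@(3, 3): e=[20,24,-12] → ·
    (0,2)@(1, 5): e=[20,-8,20] → ·
    (1,2)@(3, 5): e=[16,16,0] → ·  [on edge]
    (1,3)@(3, 7): e=[12,8,12] → █
    (2,3)@(5, 7): e=[8,32,-8] → ·
    (1,4)@(3, 9): e=[8,0,24] → █  [on edge]
    (2,4)@(5, 9): e=[4,24,4] → █
    (3,4)@(7, 9): e=[0,48,-16] → ·  [on edge]
    (1,5)@(3, 11): e=[4,-8,36] → ·
    (2,5)@(5, 11): e=[0,16,16] → ·  [on edge]
    (1,6)@(3, 13): e=[0,-16,48] → ·  [on edge]
  covered (4 px):
    · · · ·
    █ · · ·
    · · · ·
    · █ · ·
    · █ █ ·
    · · · ·
    · · · ·

Answer: [[0,1],[1,3],[1,4],[2,4]]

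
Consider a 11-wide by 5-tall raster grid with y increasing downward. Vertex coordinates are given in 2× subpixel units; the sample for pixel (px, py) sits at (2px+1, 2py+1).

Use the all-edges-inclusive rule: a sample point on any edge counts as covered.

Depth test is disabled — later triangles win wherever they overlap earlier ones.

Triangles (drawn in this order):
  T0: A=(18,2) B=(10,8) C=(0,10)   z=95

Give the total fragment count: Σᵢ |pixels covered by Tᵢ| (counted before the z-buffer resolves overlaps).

T0:
  2·area = 44
  edge (18, 2)→(10, 8): d=(-8,6) inclusive
  edge (10, 8)→(0, 10): d=(-10,2) inclusive
  edge (0, 10)→(18, 2): d=(18,-8) inclusive
    (6,2)@(13, 5): e=[6,24,14] → #
    (7,2)@(15, 5): e=[-6,20,30] → ·
    (3,3)@(7, 7): e=[26,16,2] → #
    (4,3)@(9, 7): e=[14,12,18] → #
    (5,3)@(11, 7): e=[2,8,34] → #
    (6,3)@(13, 7): e=[-10,4,50] → ·
    (7,3)@(15, 7): e=[-22,0,66] → ·  [on edge]
    (1,4)@(3, 9): e=[34,4,6] → #
    (2,4)@(5, 9): e=[22,0,22] → #  [on edge]
    (3,4)@(7, 9): e=[10,-4,38] → ·
    (4,4)@(9, 9): e=[-2,-8,54] → ·
    (5,4)@(11, 9): e=[-14,-12,70] → ·
  covered (6 px):
    · · · · · · · · · · ·
    · · · · · · · · · · ·
    · · · · · · # · · · ·
    · · · # # # · · · · ·
    · # # · · · · · · · ·

Final: 6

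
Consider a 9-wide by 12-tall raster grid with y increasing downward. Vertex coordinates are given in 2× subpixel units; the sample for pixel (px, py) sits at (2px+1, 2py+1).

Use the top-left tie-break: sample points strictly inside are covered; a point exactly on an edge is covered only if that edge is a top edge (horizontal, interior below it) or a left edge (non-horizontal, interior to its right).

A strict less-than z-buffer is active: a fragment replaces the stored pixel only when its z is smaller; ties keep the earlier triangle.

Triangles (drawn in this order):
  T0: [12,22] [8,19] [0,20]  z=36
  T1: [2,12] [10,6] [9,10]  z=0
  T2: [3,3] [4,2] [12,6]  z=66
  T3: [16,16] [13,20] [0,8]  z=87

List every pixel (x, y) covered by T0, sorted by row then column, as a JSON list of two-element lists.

T0:
  2·area = 28  (B↔C swapped to make it positive)
  edge (12, 22)→(0, 20): d=(-12,-2) top-left  bias=+0
  edge (0, 20)→(8, 19): d=(8,-1) top-left  bias=+0
  edge (8, 19)→(12, 22): d=(4,3) right/bottom  bias=-1
    (3,10)@(7, 21): e=[2,15,11] → #
    (4,10)@(9, 21): e=[6,17,5] → #
    (5,10)@(11, 21): e=[10,19,-1] → ·
    (3,11)@(7, 23): e=[-22,31,19] → ·
    (4,11)@(9, 23): e=[-18,33,13] → ·
  covered (2 px):
    · · · · · · · · ·
    · · · · · · · · ·
    · · · · · · · · ·
    · · · · · · · · ·
    · · · · · · · · ·
    · · · · · · · · ·
    · · · · · · · · ·
    · · · · · · · · ·
    · · · · · · · · ·
    · · · · · · · · ·
    · · · # # · · · ·
    · · · · · · · · ·
T1:
  2·area = 26
  edge (2, 12)→(10, 6): d=(8,-6) top-left  bias=+0
  edge (10, 6)→(9, 10): d=(-1,4) right/bottom  bias=-1
  edge (9, 10)→(2, 12): d=(-7,2) right/bottom  bias=-1
    (4,3)@(9, 7): e=[2,3,21] → #
    (5,3)@(11, 7): e=[14,-5,17] → ·
    (3,4)@(7, 9): e=[6,9,11] → #
    (5,4)@(11, 9): e=[30,-7,3] → ·
    (2,5)@(5, 11): e=[10,15,1] → #
    (3,5)@(7, 11): e=[22,7,-3] → ·
    (4,5)@(9, 11): e=[34,-1,-7] → ·
    (2,6)@(5, 13): e=[26,13,-13] → ·
  covered (4 px):
    · · · · · · · · ·
    · · · · · · · · ·
    · · · · · · · · ·
    · · · · # · · · ·
    · · · # # · · · ·
    · · # · · · · · ·
    · · · · · · · · ·
    · · · · · · · · ·
    · · · · · · · · ·
    · · · · · · · · ·
    · · · · · · · · ·
    · · · · · · · · ·
T2:
  2·area = 12
  edge (3, 3)→(4, 2): d=(1,-1) top-left  bias=+0
  edge (4, 2)→(12, 6): d=(8,4) right/bottom  bias=-1
  edge (12, 6)→(3, 3): d=(-9,-3) top-left  bias=+0
    (2,0)@(5, 1): e=[0,-12,24] → ·  [on edge]
    (1,1)@(3, 3): e=[0,12,0] → #  [on edge]
    (2,1)@(5, 3): e=[2,4,6] → #
    (3,1)@(7, 3): e=[4,-4,12] → ·
    (0,2)@(1, 5): e=[0,36,-24] → ·  [on edge]
    (1,2)@(3, 5): e=[2,28,-18] → ·
    (2,2)@(5, 5): e=[4,20,-12] → ·
    (4,2)@(9, 5): e=[8,4,0] → #  [on edge]
    (5,2)@(11, 5): e=[10,-4,6] → ·
    (4,3)@(9, 7): e=[10,20,-18] → ·
    (7,3)@(15, 7): e=[16,-4,0] → ·  [on edge]
  covered (3 px):
    · · · · · · · · ·
    · # # · · · · · ·
    · · · · # · · · ·
    · · · · · · · · ·
    · · · · · · · · ·
    · · · · · · · · ·
    · · · · · · · · ·
    · · · · · · · · ·
    · · · · · · · · ·
    · · · · · · · · ·
    · · · · · · · · ·
    · · · · · · · · ·
T3:
  2·area = 88
  edge (16, 16)→(13, 20): d=(-3,4) right/bottom  bias=-1
  edge (13, 20)→(0, 8): d=(-13,-12) top-left  bias=+0
  edge (0, 8)→(16, 16): d=(16,8) right/bottom  bias=-1
    (2,5)@(5, 11): e=[59,21,8] → #
    (3,5)@(7, 11): e=[51,45,-8] → ·
    (2,6)@(5, 13): e=[53,-5,40] → ·
    (3,6)@(7, 13): e=[45,19,24] → #
    (4,6)@(9, 13): e=[37,43,8] → #
    (5,6)@(11, 13): e=[29,67,-8] → ·
    (3,7)@(7, 15): e=[39,-7,56] → ·
    (4,7)@(9, 15): e=[31,17,40] → #
    (5,7)@(11, 15): e=[23,41,24] → #
    (6,7)@(13, 15): e=[15,65,8] → #
    (7,7)@(15, 15): e=[7,89,-8] → ·
    (4,8)@(9, 17): e=[25,-9,72] → ·
  covered (10 px):
    · · · · · · · · ·
    · · · · · · · · ·
    · · · · · · · · ·
    · · · · · · · · ·
    · · · · · · · · ·
    · · # · · · · · ·
    · · · # # · · · ·
    · · · · # # # · ·
    · · · · · # # # ·
    · · · · · · # · ·
    · · · · · · · · ·
    · · · · · · · · ·

Final: [[3,10],[4,10]]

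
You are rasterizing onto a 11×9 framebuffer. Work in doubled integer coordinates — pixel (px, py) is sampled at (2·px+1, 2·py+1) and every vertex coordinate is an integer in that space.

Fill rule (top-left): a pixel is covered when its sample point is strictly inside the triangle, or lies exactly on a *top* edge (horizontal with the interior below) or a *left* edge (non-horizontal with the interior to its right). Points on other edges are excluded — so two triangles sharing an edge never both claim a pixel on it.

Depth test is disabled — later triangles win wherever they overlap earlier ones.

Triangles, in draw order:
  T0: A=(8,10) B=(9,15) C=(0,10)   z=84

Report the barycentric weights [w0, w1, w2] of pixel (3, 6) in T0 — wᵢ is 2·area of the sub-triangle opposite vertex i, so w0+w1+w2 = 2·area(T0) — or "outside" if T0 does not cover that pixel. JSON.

T0:
  2·area = 40
  edge (8, 10)→(9, 15): d=(1,5) right/bottom  bias=-1
  edge (9, 15)→(0, 10): d=(-9,-5) top-left  bias=+0
  edge (0, 10)→(8, 10): d=(8,0) top-left  bias=+0
    (3,2)@(7, 5): e=[0,80,-40] → ·  [on edge]
    (1,5)@(3, 11): e=[26,6,8] → █
    (2,5)@(5, 11): e=[16,16,8] → █
    (3,5)@(7, 11): e=[6,26,8] → █
    (4,5)@(9, 11): e=[-4,36,8] → ·
    (1,6)@(3, 13): e=[28,-12,24] → ·
    (2,6)@(5, 13): e=[18,-2,24] → ·
    (3,6)@(7, 13): e=[8,8,24] → █
    (4,6)@(9, 13): e=[-2,18,24] → ·
    (3,7)@(7, 15): e=[10,-10,40] → ·
    (4,7)@(9, 15): e=[0,0,40] → ·  [on edge]
  covered (4 px):
    · · · · · · · · · · ·
    · · · · · · · · · · ·
    · · · · · · · · · · ·
    · · · · · · · · · · ·
    · · · · · · · · · · ·
    · █ █ █ · · · · · · ·
    · · · █ · · · · · · ·
    · · · · · · · · · · ·
    · · · · · · · · · · ·

Final: [8,24,8]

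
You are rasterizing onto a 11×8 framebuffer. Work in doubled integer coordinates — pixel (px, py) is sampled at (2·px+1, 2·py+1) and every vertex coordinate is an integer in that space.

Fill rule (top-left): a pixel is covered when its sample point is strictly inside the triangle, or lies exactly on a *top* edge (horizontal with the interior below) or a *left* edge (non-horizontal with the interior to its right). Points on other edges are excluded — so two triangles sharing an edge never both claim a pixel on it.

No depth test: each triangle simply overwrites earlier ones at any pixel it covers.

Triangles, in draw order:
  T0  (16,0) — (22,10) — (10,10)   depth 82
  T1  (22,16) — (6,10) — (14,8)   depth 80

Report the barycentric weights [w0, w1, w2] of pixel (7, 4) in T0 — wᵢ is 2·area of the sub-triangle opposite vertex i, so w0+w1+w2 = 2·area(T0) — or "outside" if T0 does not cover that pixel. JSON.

T0:
  2·area = 120
  edge (16, 0)→(22, 10): d=(6,10) right/bottom  bias=-1
  edge (22, 10)→(10, 10): d=(-12,0) right/bottom  bias=-1
  edge (10, 10)→(16, 0): d=(6,-10) top-left  bias=+0
    (7,1)@(15, 3): e=[28,84,8] → #
    (8,1)@(17, 3): e=[8,84,28] → #
    (9,1)@(19, 3): e=[-12,84,48] → ·
    (6,2)@(13, 5): e=[60,60,0] → #  [on edge]
    (9,2)@(19, 5): e=[0,60,60] → ·  [on edge]
    (6,3)@(13, 7): e=[72,36,12] → #
    (9,3)@(19, 7): e=[12,36,72] → #
    (10,3)@(21, 7): e=[-8,36,92] → ·
    (5,4)@(11, 9): e=[104,12,4] → #
    (10,4)@(21, 9): e=[4,12,104] → #
    (5,5)@(11, 11): e=[116,-12,16] → ·
    (6,5)@(13, 11): e=[96,-12,36] → ·
    (3,7)@(7, 15): e=[180,-60,0] → ·  [on edge]
  covered (15 px):
    · · · · · · · · · · ·
    · · · · · · · # # · ·
    · · · · · · # # # · ·
    · · · · · · # # # # ·
    · · · · · # # # # # #
    · · · · · · · · · · ·
    · · · · · · · · · · ·
    · · · · · · · · · · ·
T1:
  2·area = 80
  edge (22, 16)→(6, 10): d=(-16,-6) top-left  bias=+0
  edge (6, 10)→(14, 8): d=(8,-2) top-left  bias=+0
  edge (14, 8)→(22, 16): d=(8,8) right/bottom  bias=-1
    (3,0)@(7, 1): e=[150,-70,0] → ·  [on edge]
    (4,1)@(9, 3): e=[130,-50,0] → ·  [on edge]
    (5,2)@(11, 5): e=[110,-30,0] → ·  [on edge]
    (6,3)@(13, 7): e=[90,-10,0] → ·  [on edge]
    (5,4)@(11, 9): e=[46,2,32] → #
    (6,4)@(13, 9): e=[58,6,16] → #
    (7,4)@(15, 9): e=[70,10,0] → ·  [on edge]
    (4,5)@(9, 11): e=[2,14,64] → #
    (7,5)@(15, 11): e=[38,26,16] → #
    (8,5)@(17, 11): e=[50,30,0] → ·  [on edge]
    (4,6)@(9, 13): e=[-30,30,80] → ·
    (5,6)@(11, 13): e=[-18,34,64] → ·
    (9,6)@(19, 13): e=[30,50,0] → ·  [on edge]
    (10,7)@(21, 15): e=[10,70,0] → ·  [on edge]
  covered (8 px):
    · · · · · · · · · · ·
    · · · · · · · · · · ·
    · · · · · · · · · · ·
    · · · · · · · · · · ·
    · · · · · # # · · · ·
    · · · · # # # # · · ·
    · · · · · · · # # · ·
    · · · · · · · · · · ·

Result: [12,44,64]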